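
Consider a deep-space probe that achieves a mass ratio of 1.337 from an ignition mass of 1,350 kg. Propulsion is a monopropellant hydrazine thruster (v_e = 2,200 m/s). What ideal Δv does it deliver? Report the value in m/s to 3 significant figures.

Δv ≈ 639 m/s

Δv = v_e · ln(1.337) = 2200.0 × 0.2904 ≈ 638.9 m/s.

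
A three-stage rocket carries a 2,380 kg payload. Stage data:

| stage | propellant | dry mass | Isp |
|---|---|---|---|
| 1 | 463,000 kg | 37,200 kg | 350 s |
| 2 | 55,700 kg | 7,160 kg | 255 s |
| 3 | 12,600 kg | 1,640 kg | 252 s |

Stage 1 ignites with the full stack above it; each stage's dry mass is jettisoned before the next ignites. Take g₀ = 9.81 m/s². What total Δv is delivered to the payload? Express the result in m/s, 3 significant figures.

Δv ≈ 12000 m/s

Ignition mass of stage 1 = 463,000+37,200 + 55,700+7,160 + 12,600+1,640 + 2,380 = 579,680 kg.
Stage 1: m₀ = 579,680 kg, m_f = 579,680 − 463,000 = 116,680 kg; Δv = 350×9.81×ln(4.968) = 3433.5×1.6030 ≈ 5504 m/s.
Stage 2: m₀ = 79,480 kg, m_f = 79,480 − 55,700 = 23,780 kg; Δv = 255×9.81×ln(3.342) = 2501.6×1.2067 ≈ 3019 m/s.
Stage 3: m₀ = 16,620 kg, m_f = 16,620 − 12,600 = 4,020 kg; Δv = 252×9.81×ln(4.134) = 2472.1×1.4193 ≈ 3509 m/s.
Total Δv = 5504 + 3019 + 3509 = 12032 m/s.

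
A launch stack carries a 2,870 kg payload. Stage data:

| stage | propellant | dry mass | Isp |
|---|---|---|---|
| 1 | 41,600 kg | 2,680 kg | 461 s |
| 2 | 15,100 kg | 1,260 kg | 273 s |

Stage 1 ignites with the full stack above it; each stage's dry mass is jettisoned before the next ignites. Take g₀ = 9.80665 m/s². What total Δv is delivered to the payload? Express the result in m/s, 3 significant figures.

Ignition mass of stage 1 = 41,600+2,680 + 15,100+1,260 + 2,870 = 63,510 kg.
Stage 1: m₀ = 63,510 kg, m_f = 63,510 − 41,600 = 21,910 kg; Δv = 461×9.80665×ln(2.899) = 4520.9×1.0643 ≈ 4811 m/s.
Stage 2: m₀ = 19,230 kg, m_f = 19,230 − 15,100 = 4,130 kg; Δv = 273×9.80665×ln(4.656) = 2677.2×1.5382 ≈ 4118 m/s.
Total Δv = 4811 + 4118 = 8929 m/s.

Δv ≈ 8930 m/s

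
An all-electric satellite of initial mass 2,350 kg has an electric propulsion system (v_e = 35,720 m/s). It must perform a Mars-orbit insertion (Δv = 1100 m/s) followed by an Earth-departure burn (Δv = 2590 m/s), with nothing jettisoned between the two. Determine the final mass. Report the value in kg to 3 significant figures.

final mass ≈ 2120 kg

After the first burn: m = 2350 × exp(−1100/35720.0) = 2350 × 0.96967 = 2,278.72 kg.
After the second burn: m = 2,278.72 × exp(−2590/35720.0) = 2,278.72 × 0.93006 = 2,119.35 kg.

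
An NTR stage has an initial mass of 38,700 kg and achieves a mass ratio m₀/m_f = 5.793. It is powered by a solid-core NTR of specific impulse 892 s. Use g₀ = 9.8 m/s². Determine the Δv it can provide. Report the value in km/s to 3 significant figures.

v_e = Isp · g₀ = 892 × 9.8 = 8741.6 m/s.
From the ideal rocket equation, Δv = v_e · ln(5.793) = 8741.6 × 1.7567 ≈ 15355.9 m/s.

Δv ≈ 15.4 km/s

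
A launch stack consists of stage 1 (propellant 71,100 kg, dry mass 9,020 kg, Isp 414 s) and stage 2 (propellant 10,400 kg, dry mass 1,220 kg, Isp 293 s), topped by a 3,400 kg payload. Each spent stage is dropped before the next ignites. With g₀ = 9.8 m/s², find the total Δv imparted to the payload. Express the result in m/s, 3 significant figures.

Δv ≈ 8970 m/s

Ignition mass of stage 1 = 71,100+9,020 + 10,400+1,220 + 3,400 = 95,140 kg.
Stage 1: m₀ = 95,140 kg, m_f = 95,140 − 71,100 = 24,040 kg; Δv = 414×9.8×ln(3.958) = 4057.2×1.3756 ≈ 5581 m/s.
Stage 2: m₀ = 15,020 kg, m_f = 15,020 − 10,400 = 4,620 kg; Δv = 293×9.8×ln(3.251) = 2871.4×1.1790 ≈ 3385 m/s.
Total Δv = 5581 + 3385 = 8966 m/s.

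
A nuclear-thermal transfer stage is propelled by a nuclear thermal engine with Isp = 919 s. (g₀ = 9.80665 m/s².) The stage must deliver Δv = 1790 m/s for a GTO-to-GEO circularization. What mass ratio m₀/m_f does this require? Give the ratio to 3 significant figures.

mass ratio ≈ 1.22

v_e = Isp · g₀ = 919 × 9.80665 = 9012.3 m/s.
m₀/m_f = exp(Δv / v_e) = exp(1790 / 9012.3) = exp(0.1986) = 1.2197.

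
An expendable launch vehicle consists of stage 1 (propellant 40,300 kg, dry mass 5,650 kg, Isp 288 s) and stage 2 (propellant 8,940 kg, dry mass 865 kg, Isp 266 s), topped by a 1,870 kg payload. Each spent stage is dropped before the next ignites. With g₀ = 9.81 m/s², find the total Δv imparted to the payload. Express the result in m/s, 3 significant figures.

Δv ≈ 7180 m/s

Ignition mass of stage 1 = 40,300+5,650 + 8,940+865 + 1,870 = 57,625 kg.
Stage 1: m₀ = 57,625 kg, m_f = 57,625 − 40,300 = 17,325 kg; Δv = 288×9.81×ln(3.326) = 2825.3×1.2018 ≈ 3395 m/s.
Stage 2: m₀ = 11,675 kg, m_f = 11,675 − 8,940 = 2,735 kg; Δv = 266×9.81×ln(4.269) = 2609.5×1.4513 ≈ 3787 m/s.
Total Δv = 3395 + 3787 = 7182 m/s.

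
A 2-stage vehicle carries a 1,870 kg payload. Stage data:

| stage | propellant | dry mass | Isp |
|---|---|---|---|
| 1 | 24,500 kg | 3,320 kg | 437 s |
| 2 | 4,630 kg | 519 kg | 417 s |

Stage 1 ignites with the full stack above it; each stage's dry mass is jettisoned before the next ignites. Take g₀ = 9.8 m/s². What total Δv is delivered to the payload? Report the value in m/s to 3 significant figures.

Δv ≈ 9610 m/s

Ignition mass of stage 1 = 24,500+3,320 + 4,630+519 + 1,870 = 34,839 kg.
Stage 1: m₀ = 34,839 kg, m_f = 34,839 − 24,500 = 10,339 kg; Δv = 437×9.8×ln(3.37) = 4282.6×1.2148 ≈ 5203 m/s.
Stage 2: m₀ = 7,019 kg, m_f = 7,019 − 4,630 = 2,389 kg; Δv = 417×9.8×ln(2.938) = 4086.6×1.0777 ≈ 4404 m/s.
Total Δv = 5203 + 4404 = 9607 m/s.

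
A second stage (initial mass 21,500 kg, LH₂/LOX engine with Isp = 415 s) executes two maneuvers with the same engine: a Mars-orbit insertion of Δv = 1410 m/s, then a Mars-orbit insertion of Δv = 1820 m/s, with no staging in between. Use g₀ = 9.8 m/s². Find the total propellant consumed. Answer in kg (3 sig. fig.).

v_e = Isp · g₀ = 415 × 9.8 = 4067.0 m/s.
After the first burn: m = 21500 × exp(−1410/4067.0) = 21500 × 0.70702 = 15,200.9 kg.
After the second burn: m = 15,200.9 × exp(−1820/4067.0) = 15,200.9 × 0.63922 = 9,716.72 kg.
Total propellant = m₀ − m_final = 21500 − 9,716.72 = 11,783.28 kg.

total propellant consumed ≈ 11800 kg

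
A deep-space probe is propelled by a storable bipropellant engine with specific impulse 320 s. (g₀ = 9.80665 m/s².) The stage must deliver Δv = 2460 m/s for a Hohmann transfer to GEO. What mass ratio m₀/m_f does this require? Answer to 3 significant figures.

v_e = Isp · g₀ = 320 × 9.80665 = 3138.1 m/s.
Rocket equation: m₀/m_f = exp(Δv / v_e) = exp(2460 / 3138.1) = exp(0.7839) = 2.1900.

mass ratio ≈ 2.19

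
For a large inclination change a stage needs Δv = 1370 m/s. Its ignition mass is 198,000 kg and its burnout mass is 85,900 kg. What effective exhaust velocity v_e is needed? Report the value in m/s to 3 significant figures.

ln(m₀/m_f) = ln(198000/85900) = ln(2.305) = 0.8351.
v_e = Δv / ln(m₀/m_f) = 1370 / 0.8351 = 1640.6 m/s.

v_e ≈ 1640 m/s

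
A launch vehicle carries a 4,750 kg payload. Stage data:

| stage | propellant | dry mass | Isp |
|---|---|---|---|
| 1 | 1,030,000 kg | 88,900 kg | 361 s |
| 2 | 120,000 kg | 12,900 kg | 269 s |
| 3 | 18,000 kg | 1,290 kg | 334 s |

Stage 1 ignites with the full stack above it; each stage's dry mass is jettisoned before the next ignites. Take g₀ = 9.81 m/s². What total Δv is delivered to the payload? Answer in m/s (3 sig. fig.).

Δv ≈ 14200 m/s

Ignition mass of stage 1 = 1,030,000+88,900 + 120,000+12,900 + 18,000+1,290 + 4,750 = 1,275,840 kg.
Stage 1: m₀ = 1,275,840 kg, m_f = 1,275,840 − 1,030,000 = 245,840 kg; Δv = 361×9.81×ln(5.19) = 3541.4×1.6467 ≈ 5832 m/s.
Stage 2: m₀ = 156,940 kg, m_f = 156,940 − 120,000 = 36,940 kg; Δv = 269×9.81×ln(4.249) = 2638.9×1.4466 ≈ 3817 m/s.
Stage 3: m₀ = 24,040 kg, m_f = 24,040 − 18,000 = 6,040 kg; Δv = 334×9.81×ln(3.98) = 3276.5×1.3813 ≈ 4526 m/s.
Total Δv = 5832 + 3817 + 4526 = 14175 m/s.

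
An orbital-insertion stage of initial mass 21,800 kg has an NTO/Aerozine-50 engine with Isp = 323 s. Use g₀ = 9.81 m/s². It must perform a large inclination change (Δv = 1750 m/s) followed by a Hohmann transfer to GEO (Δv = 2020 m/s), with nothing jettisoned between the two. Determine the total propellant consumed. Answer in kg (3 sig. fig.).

v_e = Isp · g₀ = 323 × 9.81 = 3168.6 m/s.
After the first burn: m = 21800 × exp(−1750/3168.6) = 21800 × 0.57563 = 12,548.7 kg.
After the second burn: m = 12,548.7 × exp(−2020/3168.6) = 12,548.7 × 0.52861 = 6,633.37 kg.
Total propellant = m₀ − m_final = 21800 − 6,633.37 = 15,166.63 kg.

total propellant consumed ≈ 15200 kg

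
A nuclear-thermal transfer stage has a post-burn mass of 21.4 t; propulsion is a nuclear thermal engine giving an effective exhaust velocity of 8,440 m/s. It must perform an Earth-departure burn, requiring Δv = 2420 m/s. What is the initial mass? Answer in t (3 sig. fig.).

Using Δv = v_e ln(m₀/m_f): m₀/m_f = exp(Δv / v_e) = exp(2420 / 8440.0) = exp(0.2867) = 1.3321.
m₀ = m_f × 1.3321 = 21.4 × 1.3321 = 28.5069 t.

initial mass ≈ 28.5 t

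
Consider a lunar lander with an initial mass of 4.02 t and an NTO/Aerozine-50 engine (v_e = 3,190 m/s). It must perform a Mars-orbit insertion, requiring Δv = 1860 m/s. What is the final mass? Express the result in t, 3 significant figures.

m₀/m_f = exp(Δv / v_e) = exp(1860 / 3190.0) = exp(0.5831) = 1.7915.
m_f = m₀ / 1.7915 = 4.02 / 1.7915 = 2.24393 t.

final mass ≈ 2.24 t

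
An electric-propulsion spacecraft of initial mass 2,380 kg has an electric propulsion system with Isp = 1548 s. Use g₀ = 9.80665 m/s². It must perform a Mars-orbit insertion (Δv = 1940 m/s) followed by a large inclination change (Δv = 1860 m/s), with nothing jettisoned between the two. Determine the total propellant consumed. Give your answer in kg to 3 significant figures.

v_e = Isp · g₀ = 1548 × 9.80665 = 15180.7 m/s.
After the first burn: m = 2380 × exp(−1940/15180.7) = 2380 × 0.88003 = 2,094.47 kg.
After the second burn: m = 2,094.47 × exp(−1860/15180.7) = 2,094.47 × 0.88468 = 1,852.94 kg.
Total propellant = m₀ − m_final = 2380 − 1,852.94 = 527.06 kg.

total propellant consumed ≈ 527 kg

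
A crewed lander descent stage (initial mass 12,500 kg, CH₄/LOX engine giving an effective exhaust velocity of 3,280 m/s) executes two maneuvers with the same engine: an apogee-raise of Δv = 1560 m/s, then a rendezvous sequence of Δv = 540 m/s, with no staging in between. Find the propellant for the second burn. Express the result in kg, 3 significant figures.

After the first burn: m = 12500 × exp(−1560/3280.0) = 12500 × 0.62151 = 7,768.88 kg.
After the second burn: m = 7,768.88 × exp(−540/3280.0) = 7,768.88 × 0.84820 = 6,589.56 kg.
Second-burn propellant = 7,768.88 − 6,589.56 = 1,179.32 kg.

propellant for the second burn ≈ 1180 kg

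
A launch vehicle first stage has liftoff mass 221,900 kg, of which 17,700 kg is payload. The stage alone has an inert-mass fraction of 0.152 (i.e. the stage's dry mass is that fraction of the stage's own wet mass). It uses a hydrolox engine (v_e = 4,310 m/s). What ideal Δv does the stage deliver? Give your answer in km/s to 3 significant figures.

Δv ≈ 6.53 km/s

Stage wet mass = m₀ − payload = 221,900 − 17,700 = 204,200 kg.
Stage dry mass = ε × stage wet mass = 0.152 × 204,200 = 31,038.4 kg.
Burnout mass m_f = stage dry + payload = 31,038.4 + 17,700 = 48,738.4 kg.
By the Tsiolkovsky rocket equation, Δv = v_e · ln(221,900/48,738.4) = 4310.0 × ln(4.553) = 4310.0 × 1.5158 ≈ 6533 m/s.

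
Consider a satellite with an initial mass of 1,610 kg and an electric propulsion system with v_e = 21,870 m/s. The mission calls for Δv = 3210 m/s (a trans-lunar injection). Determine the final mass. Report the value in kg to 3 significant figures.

By the Tsiolkovsky rocket equation, m₀/m_f = exp(Δv / v_e) = exp(3210 / 21870.0) = exp(0.1468) = 1.1581.
m_f = m₀ / 1.1581 = 1,610 / 1.1581 = 1,390.21 kg.

final mass ≈ 1390 kg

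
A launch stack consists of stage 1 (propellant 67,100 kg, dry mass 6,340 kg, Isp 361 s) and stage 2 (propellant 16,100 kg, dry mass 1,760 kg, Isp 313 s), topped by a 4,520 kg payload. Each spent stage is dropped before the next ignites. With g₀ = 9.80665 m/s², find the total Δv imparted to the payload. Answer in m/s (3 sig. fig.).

Ignition mass of stage 1 = 67,100+6,340 + 16,100+1,760 + 4,520 = 95,820 kg.
Stage 1: m₀ = 95,820 kg, m_f = 95,820 − 67,100 = 28,720 kg; Δv = 361×9.80665×ln(3.336) = 3540.2×1.2049 ≈ 4266 m/s.
Stage 2: m₀ = 22,380 kg, m_f = 22,380 − 16,100 = 6,280 kg; Δv = 313×9.80665×ln(3.564) = 3069.5×1.2708 ≈ 3901 m/s.
Total Δv = 4266 + 3901 = 8167 m/s.

Δv ≈ 8170 m/s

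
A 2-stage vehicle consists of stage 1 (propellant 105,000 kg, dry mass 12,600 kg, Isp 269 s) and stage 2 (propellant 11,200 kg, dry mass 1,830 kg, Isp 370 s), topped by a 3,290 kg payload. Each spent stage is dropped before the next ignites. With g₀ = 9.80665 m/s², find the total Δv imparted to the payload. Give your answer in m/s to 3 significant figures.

Ignition mass of stage 1 = 105,000+12,600 + 11,200+1,830 + 3,290 = 133,920 kg.
Stage 1: m₀ = 133,920 kg, m_f = 133,920 − 105,000 = 28,920 kg; Δv = 269×9.80665×ln(4.631) = 2638.0×1.5327 ≈ 4043 m/s.
Stage 2: m₀ = 16,320 kg, m_f = 16,320 − 11,200 = 5,120 kg; Δv = 370×9.80665×ln(3.188) = 3628.5×1.1592 ≈ 4206 m/s.
Total Δv = 4043 + 4206 = 8249 m/s.

Δv ≈ 8250 m/s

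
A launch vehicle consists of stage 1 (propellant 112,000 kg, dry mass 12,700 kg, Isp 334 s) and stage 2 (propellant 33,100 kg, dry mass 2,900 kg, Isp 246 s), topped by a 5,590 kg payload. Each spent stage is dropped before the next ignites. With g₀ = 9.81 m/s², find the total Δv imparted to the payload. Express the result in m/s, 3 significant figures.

Ignition mass of stage 1 = 112,000+12,700 + 33,100+2,900 + 5,590 = 166,290 kg.
Stage 1: m₀ = 166,290 kg, m_f = 166,290 − 112,000 = 54,290 kg; Δv = 334×9.81×ln(3.063) = 3276.5×1.1194 ≈ 3668 m/s.
Stage 2: m₀ = 41,590 kg, m_f = 41,590 − 33,100 = 8,490 kg; Δv = 246×9.81×ln(4.899) = 2413.3×1.5890 ≈ 3835 m/s.
Total Δv = 3668 + 3835 = 7503 m/s.

Δv ≈ 7500 m/s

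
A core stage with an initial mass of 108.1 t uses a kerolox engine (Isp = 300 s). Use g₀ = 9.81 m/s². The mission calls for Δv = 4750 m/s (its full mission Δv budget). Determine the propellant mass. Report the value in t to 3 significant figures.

v_e = Isp · g₀ = 300 × 9.81 = 2943.0 m/s.
m₀/m_f = exp(Δv / v_e) = exp(4750 / 2943.0) = exp(1.6140) = 5.0229.
m_f = 108.1 / 5.0229 = 21.5214 t, so propellant = m₀ − m_f = 108.1 − 21.5214 = 86.5786 t.

propellant mass ≈ 86.6 t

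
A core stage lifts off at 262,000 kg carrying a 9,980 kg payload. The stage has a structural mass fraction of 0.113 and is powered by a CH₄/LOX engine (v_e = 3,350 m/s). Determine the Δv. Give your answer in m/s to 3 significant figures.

Δv ≈ 6430 m/s

Stage wet mass = m₀ − payload = 262,000 − 9,980 = 252,020 kg.
Stage dry mass = ε × stage wet mass = 0.113 × 252,020 = 28,478.3 kg.
Burnout mass m_f = stage dry + payload = 28,478.3 + 9,980 = 38,458.3 kg.
From the ideal rocket equation, Δv = v_e · ln(262,000/38,458.3) = 3350.0 × ln(6.813) = 3350.0 × 1.9188 ≈ 6428 m/s.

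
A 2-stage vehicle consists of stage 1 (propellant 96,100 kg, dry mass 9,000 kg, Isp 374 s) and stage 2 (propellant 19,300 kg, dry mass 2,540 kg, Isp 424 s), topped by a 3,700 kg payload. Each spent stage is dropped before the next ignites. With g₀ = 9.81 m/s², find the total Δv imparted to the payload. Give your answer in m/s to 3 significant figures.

Ignition mass of stage 1 = 96,100+9,000 + 19,300+2,540 + 3,700 = 130,640 kg.
Stage 1: m₀ = 130,640 kg, m_f = 130,640 − 96,100 = 34,540 kg; Δv = 374×9.81×ln(3.782) = 3668.9×1.3303 ≈ 4881 m/s.
Stage 2: m₀ = 25,540 kg, m_f = 25,540 − 19,300 = 6,240 kg; Δv = 424×9.81×ln(4.093) = 4159.4×1.4093 ≈ 5862 m/s.
Total Δv = 4881 + 5862 = 10743 m/s.

Δv ≈ 10700 m/s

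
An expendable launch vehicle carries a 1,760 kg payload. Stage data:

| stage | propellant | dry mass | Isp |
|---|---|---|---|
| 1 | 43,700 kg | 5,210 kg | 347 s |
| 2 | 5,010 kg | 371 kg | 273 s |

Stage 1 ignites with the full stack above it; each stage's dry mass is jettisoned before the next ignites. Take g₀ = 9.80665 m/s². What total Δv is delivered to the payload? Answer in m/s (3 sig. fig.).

Ignition mass of stage 1 = 43,700+5,210 + 5,010+371 + 1,760 = 56,051 kg.
Stage 1: m₀ = 56,051 kg, m_f = 56,051 − 43,700 = 12,351 kg; Δv = 347×9.80665×ln(4.538) = 3402.9×1.5125 ≈ 5147 m/s.
Stage 2: m₀ = 7,141 kg, m_f = 7,141 − 5,010 = 2,131 kg; Δv = 273×9.80665×ln(3.351) = 2677.2×1.2093 ≈ 3237 m/s.
Total Δv = 5147 + 3237 = 8384 m/s.

Δv ≈ 8380 m/s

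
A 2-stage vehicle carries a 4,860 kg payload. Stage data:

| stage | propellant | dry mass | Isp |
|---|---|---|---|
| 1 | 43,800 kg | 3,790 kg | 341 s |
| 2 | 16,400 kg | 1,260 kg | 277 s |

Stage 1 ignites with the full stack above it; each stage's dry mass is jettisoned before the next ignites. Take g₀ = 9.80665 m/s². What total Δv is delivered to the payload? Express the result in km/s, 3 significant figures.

Ignition mass of stage 1 = 43,800+3,790 + 16,400+1,260 + 4,860 = 70,110 kg.
Stage 1: m₀ = 70,110 kg, m_f = 70,110 − 43,800 = 26,310 kg; Δv = 341×9.80665×ln(2.665) = 3344.1×0.9801 ≈ 3278 m/s.
Stage 2: m₀ = 22,520 kg, m_f = 22,520 − 16,400 = 6,120 kg; Δv = 277×9.80665×ln(3.68) = 2716.4×1.3028 ≈ 3539 m/s.
Total Δv = 3278 + 3539 = 6817 m/s.

Δv ≈ 6.82 km/s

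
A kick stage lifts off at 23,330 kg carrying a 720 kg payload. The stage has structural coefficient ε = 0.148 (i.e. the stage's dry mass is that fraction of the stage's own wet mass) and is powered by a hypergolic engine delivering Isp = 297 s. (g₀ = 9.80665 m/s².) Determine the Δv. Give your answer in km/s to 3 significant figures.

Stage wet mass = m₀ − payload = 23,330 − 720 = 22,610 kg.
Stage dry mass = ε × stage wet mass = 0.148 × 22,610 = 3,346.28 kg.
Burnout mass m_f = stage dry + payload = 3,346.28 + 720 = 4,066.28 kg.
v_e = Isp · g₀ = 297 × 9.80665 = 2912.6 m/s.
Δv = v_e · ln(23,330/4,066.28) = 2912.6 × ln(5.737) = 2912.6 × 1.7470 ≈ 5088 m/s.

Δv ≈ 5.09 km/s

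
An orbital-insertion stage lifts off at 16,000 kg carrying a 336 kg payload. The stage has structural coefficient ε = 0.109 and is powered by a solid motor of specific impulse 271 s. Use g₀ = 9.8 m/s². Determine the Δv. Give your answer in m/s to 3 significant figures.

Δv ≈ 5470 m/s

Stage wet mass = m₀ − payload = 16,000 − 336 = 15,664 kg.
Stage dry mass = ε × stage wet mass = 0.109 × 15,664 = 1,707.38 kg.
Burnout mass m_f = stage dry + payload = 1,707.38 + 336 = 2,043.38 kg.
v_e = Isp · g₀ = 271 × 9.8 = 2655.8 m/s.
Rocket equation: Δv = v_e · ln(16,000/2,043.38) = 2655.8 × ln(7.83) = 2655.8 × 2.0580 ≈ 5466 m/s.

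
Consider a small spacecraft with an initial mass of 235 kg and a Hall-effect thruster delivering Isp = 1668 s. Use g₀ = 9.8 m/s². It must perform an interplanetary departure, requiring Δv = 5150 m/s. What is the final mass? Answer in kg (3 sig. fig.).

final mass ≈ 171 kg

v_e = Isp · g₀ = 1668 × 9.8 = 16346.4 m/s.
Using Δv = v_e ln(m₀/m_f): m₀/m_f = exp(Δv / v_e) = exp(5150 / 16346.4) = exp(0.3151) = 1.3703.
m_f = m₀ / 1.3703 = 235 / 1.3703 = 171.495 kg.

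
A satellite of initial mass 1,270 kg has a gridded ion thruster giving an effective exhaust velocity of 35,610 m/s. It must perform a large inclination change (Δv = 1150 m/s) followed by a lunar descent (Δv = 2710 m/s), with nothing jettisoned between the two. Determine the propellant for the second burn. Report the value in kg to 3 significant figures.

After the first burn: m = 1270 × exp(−1150/35610.0) = 1270 × 0.96822 = 1,229.64 kg.
After the second burn: m = 1,229.64 × exp(−2710/35610.0) = 1,229.64 × 0.92672 = 1,139.53 kg.
Second-burn propellant = 1,229.64 − 1,139.53 = 90.11 kg.

propellant for the second burn ≈ 90.1 kg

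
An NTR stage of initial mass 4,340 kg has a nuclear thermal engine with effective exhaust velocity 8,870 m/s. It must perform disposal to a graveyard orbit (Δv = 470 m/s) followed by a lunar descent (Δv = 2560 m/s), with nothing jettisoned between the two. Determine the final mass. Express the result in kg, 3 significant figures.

After the first burn: m = 4340 × exp(−470/8870.0) = 4340 × 0.94839 = 4,116.01 kg.
After the second burn: m = 4,116.01 × exp(−2560/8870.0) = 4,116.01 × 0.74930 = 3,084.13 kg.

final mass ≈ 3080 kg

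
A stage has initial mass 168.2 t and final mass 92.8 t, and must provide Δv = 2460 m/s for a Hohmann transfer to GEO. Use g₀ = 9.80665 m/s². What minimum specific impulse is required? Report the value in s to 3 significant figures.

Isp ≈ 422 s

ln(m₀/m_f) = ln(168200/92800) = ln(1.812) = 0.5947.
v_e = Δv / ln(m₀/m_f) = 2460 / 0.5947 = 4136.5 m/s.
Isp = v_e / g₀ = 4136.5 / 9.80665 = 421.8 s.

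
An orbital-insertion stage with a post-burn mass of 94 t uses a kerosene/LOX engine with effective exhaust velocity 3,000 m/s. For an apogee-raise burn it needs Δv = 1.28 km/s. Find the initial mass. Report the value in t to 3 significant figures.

By the Tsiolkovsky rocket equation, m₀/m_f = exp(Δv / v_e) = exp(1280 / 3000.0) = exp(0.4267) = 1.5321.
m₀ = m_f × 1.5321 = 94 × 1.5321 = 144.017 t.

initial mass ≈ 144 t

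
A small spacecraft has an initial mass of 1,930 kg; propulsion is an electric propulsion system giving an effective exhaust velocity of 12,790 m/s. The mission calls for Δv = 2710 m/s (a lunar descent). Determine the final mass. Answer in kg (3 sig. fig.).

final mass ≈ 1560 kg

m₀/m_f = exp(Δv / v_e) = exp(2710 / 12790.0) = exp(0.2119) = 1.2360.
m_f = m₀ / 1.2360 = 1,930 / 1.2360 = 1,561.49 kg.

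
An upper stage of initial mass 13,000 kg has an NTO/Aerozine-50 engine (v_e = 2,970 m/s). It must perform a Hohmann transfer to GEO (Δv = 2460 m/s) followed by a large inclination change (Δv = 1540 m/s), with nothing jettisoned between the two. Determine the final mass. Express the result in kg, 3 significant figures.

final mass ≈ 3380 kg

After the first burn: m = 13000 × exp(−2460/2970.0) = 13000 × 0.43680 = 5,678.4 kg.
After the second burn: m = 5,678.4 × exp(−1540/2970.0) = 5,678.4 × 0.59540 = 3,380.92 kg.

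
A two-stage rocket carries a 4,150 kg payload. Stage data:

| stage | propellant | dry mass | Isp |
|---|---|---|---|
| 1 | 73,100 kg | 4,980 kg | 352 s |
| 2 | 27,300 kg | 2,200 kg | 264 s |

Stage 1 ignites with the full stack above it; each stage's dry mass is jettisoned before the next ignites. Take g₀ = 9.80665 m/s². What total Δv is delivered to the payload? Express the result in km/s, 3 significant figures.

Ignition mass of stage 1 = 73,100+4,980 + 27,300+2,200 + 4,150 = 111,730 kg.
Stage 1: m₀ = 111,730 kg, m_f = 111,730 − 73,100 = 38,630 kg; Δv = 352×9.80665×ln(2.892) = 3451.9×1.0621 ≈ 3666 m/s.
Stage 2: m₀ = 33,650 kg, m_f = 33,650 − 27,300 = 6,350 kg; Δv = 264×9.80665×ln(5.299) = 2589.0×1.6676 ≈ 4317 m/s.
Total Δv = 3666 + 4317 = 7983 m/s.

Δv ≈ 7.98 km/s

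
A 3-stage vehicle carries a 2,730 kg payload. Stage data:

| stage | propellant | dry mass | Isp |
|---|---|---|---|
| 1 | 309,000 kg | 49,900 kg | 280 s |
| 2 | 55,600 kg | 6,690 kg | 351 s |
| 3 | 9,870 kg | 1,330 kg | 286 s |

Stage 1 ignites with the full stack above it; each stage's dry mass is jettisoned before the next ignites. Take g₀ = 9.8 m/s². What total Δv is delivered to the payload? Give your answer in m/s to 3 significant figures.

Δv ≈ 11400 m/s

Ignition mass of stage 1 = 309,000+49,900 + 55,600+6,690 + 9,870+1,330 + 2,730 = 435,120 kg.
Stage 1: m₀ = 435,120 kg, m_f = 435,120 − 309,000 = 126,120 kg; Δv = 280×9.8×ln(3.45) = 2744.0×1.2384 ≈ 3398 m/s.
Stage 2: m₀ = 76,220 kg, m_f = 76,220 − 55,600 = 20,620 kg; Δv = 351×9.8×ln(3.696) = 3439.8×1.3074 ≈ 4497 m/s.
Stage 3: m₀ = 13,930 kg, m_f = 13,930 − 9,870 = 4,060 kg; Δv = 286×9.8×ln(3.431) = 2802.8×1.2329 ≈ 3455 m/s.
Total Δv = 3398 + 4497 + 3455 = 11350 m/s.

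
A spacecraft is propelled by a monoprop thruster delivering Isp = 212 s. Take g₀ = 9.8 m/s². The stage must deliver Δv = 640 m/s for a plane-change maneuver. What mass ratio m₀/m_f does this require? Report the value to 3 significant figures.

v_e = Isp · g₀ = 212 × 9.8 = 2077.6 m/s.
Rocket equation: m₀/m_f = exp(Δv / v_e) = exp(640 / 2077.6) = exp(0.3080) = 1.3608.

mass ratio ≈ 1.36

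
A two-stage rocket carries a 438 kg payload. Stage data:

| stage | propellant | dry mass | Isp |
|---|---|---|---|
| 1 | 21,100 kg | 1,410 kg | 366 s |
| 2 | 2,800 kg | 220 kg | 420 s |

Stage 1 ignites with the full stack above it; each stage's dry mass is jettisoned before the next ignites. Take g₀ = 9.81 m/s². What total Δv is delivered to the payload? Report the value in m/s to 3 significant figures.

Ignition mass of stage 1 = 21,100+1,410 + 2,800+220 + 438 = 25,968 kg.
Stage 1: m₀ = 25,968 kg, m_f = 25,968 − 21,100 = 4,868 kg; Δv = 366×9.81×ln(5.334) = 3590.5×1.6742 ≈ 6011 m/s.
Stage 2: m₀ = 3,458 kg, m_f = 3,458 − 2,800 = 658 kg; Δv = 420×9.81×ln(5.255) = 4120.2×1.6592 ≈ 6836 m/s.
Total Δv = 6011 + 6836 = 12847 m/s.

Δv ≈ 12800 m/s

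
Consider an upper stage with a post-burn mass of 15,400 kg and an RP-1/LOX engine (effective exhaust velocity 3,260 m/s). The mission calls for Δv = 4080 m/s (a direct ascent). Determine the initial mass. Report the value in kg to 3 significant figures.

initial mass ≈ 53800 kg

Using Δv = v_e ln(m₀/m_f): m₀/m_f = exp(Δv / v_e) = exp(4080 / 3260.0) = exp(1.2515) = 3.4957.
m₀ = m_f × 3.4957 = 15,400 × 3.4957 = 53,833.8 kg.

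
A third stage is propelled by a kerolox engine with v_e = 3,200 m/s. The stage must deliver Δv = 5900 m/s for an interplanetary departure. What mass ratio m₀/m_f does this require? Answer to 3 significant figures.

m₀/m_f = exp(Δv / v_e) = exp(5900 / 3200.0) = exp(1.8438) = 6.3202.

mass ratio ≈ 6.32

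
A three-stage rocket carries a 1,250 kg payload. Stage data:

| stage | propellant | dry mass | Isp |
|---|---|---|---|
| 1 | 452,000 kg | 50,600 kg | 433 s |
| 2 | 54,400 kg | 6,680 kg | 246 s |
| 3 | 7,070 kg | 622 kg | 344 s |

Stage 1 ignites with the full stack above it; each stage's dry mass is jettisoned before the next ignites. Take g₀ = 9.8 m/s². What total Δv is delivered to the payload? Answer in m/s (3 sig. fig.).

Δv ≈ 15500 m/s

Ignition mass of stage 1 = 452,000+50,600 + 54,400+6,680 + 7,070+622 + 1,250 = 572,622 kg.
Stage 1: m₀ = 572,622 kg, m_f = 572,622 − 452,000 = 120,622 kg; Δv = 433×9.8×ln(4.747) = 4243.4×1.5576 ≈ 6609 m/s.
Stage 2: m₀ = 70,022 kg, m_f = 70,022 − 54,400 = 15,622 kg; Δv = 246×9.8×ln(4.482) = 2410.8×1.5001 ≈ 3617 m/s.
Stage 3: m₀ = 8,942 kg, m_f = 8,942 − 7,070 = 1,872 kg; Δv = 344×9.8×ln(4.777) = 3371.2×1.5638 ≈ 5272 m/s.
Total Δv = 6609 + 3617 + 5272 = 15498 m/s.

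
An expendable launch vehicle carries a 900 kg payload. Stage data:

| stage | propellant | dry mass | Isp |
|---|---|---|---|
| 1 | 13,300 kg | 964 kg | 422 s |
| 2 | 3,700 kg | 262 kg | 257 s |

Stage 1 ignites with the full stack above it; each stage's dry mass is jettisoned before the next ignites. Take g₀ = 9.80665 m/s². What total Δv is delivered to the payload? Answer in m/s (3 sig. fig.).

Δv ≈ 8530 m/s

Ignition mass of stage 1 = 13,300+964 + 3,700+262 + 900 = 19,126 kg.
Stage 1: m₀ = 19,126 kg, m_f = 19,126 − 13,300 = 5,826 kg; Δv = 422×9.80665×ln(3.283) = 4138.4×1.1887 ≈ 4919 m/s.
Stage 2: m₀ = 4,862 kg, m_f = 4,862 − 3,700 = 1,162 kg; Δv = 257×9.80665×ln(4.184) = 2520.3×1.4313 ≈ 3607 m/s.
Total Δv = 4919 + 3607 = 8526 m/s.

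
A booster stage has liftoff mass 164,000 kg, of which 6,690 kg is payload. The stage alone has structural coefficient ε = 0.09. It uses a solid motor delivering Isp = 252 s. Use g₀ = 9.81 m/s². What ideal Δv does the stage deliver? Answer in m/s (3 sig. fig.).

Δv ≈ 5100 m/s

Stage wet mass = m₀ − payload = 164,000 − 6,690 = 157,310 kg.
Stage dry mass = ε × stage wet mass = 0.09 × 157,310 = 14,157.9 kg.
Burnout mass m_f = stage dry + payload = 14,157.9 + 6,690 = 20,847.9 kg.
v_e = Isp · g₀ = 252 × 9.81 = 2472.1 m/s.
Δv = v_e · ln(164,000/20,847.9) = 2472.1 × ln(7.866) = 2472.1 × 2.0626 ≈ 5099 m/s.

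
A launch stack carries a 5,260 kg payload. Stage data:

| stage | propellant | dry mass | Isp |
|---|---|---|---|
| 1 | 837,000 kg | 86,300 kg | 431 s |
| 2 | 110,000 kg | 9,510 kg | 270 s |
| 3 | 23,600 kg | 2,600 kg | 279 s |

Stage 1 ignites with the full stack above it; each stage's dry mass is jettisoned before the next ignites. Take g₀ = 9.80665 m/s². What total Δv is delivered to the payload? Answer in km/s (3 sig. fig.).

Δv ≈ 13.6 km/s

Ignition mass of stage 1 = 837,000+86,300 + 110,000+9,510 + 23,600+2,600 + 5,260 = 1,074,270 kg.
Stage 1: m₀ = 1,074,270 kg, m_f = 1,074,270 − 837,000 = 237,270 kg; Δv = 431×9.80665×ln(4.528) = 4226.7×1.5102 ≈ 6383 m/s.
Stage 2: m₀ = 150,970 kg, m_f = 150,970 − 110,000 = 40,970 kg; Δv = 270×9.80665×ln(3.685) = 2647.8×1.3042 ≈ 3453 m/s.
Stage 3: m₀ = 31,460 kg, m_f = 31,460 − 23,600 = 7,860 kg; Δv = 279×9.80665×ln(4.003) = 2736.1×1.3869 ≈ 3795 m/s.
Total Δv = 6383 + 3453 + 3795 = 13631 m/s.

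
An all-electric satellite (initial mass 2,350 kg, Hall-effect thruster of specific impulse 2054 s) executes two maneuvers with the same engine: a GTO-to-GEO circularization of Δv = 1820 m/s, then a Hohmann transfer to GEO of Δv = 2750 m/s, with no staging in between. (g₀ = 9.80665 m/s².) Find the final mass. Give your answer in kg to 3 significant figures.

v_e = Isp · g₀ = 2054 × 9.80665 = 20142.9 m/s.
After the first burn: m = 2350 × exp(−1820/20142.9) = 2350 × 0.91361 = 2,146.98 kg.
After the second burn: m = 2,146.98 × exp(−2750/20142.9) = 2,146.98 × 0.87238 = 1,872.98 kg.

final mass ≈ 1870 kg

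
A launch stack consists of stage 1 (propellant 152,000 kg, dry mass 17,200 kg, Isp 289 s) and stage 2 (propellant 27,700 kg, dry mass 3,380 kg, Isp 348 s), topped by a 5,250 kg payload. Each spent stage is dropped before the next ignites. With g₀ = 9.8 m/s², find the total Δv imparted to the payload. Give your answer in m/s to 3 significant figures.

Ignition mass of stage 1 = 152,000+17,200 + 27,700+3,380 + 5,250 = 205,530 kg.
Stage 1: m₀ = 205,530 kg, m_f = 205,530 − 152,000 = 53,530 kg; Δv = 289×9.8×ln(3.84) = 2832.2×1.3453 ≈ 3810 m/s.
Stage 2: m₀ = 36,330 kg, m_f = 36,330 − 27,700 = 8,630 kg; Δv = 348×9.8×ln(4.21) = 3410.4×1.4374 ≈ 4902 m/s.
Total Δv = 3810 + 4902 = 8712 m/s.

Δv ≈ 8710 m/s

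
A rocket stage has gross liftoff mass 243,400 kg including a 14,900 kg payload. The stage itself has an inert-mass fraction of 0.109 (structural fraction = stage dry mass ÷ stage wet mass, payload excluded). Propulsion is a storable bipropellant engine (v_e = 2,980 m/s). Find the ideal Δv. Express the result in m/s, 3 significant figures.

Stage wet mass = m₀ − payload = 243,400 − 14,900 = 228,500 kg.
Stage dry mass = ε × stage wet mass = 0.109 × 228,500 = 24,906.5 kg.
Burnout mass m_f = stage dry + payload = 24,906.5 + 14,900 = 39,806.5 kg.
Δv = v_e · ln(243,400/39,806.5) = 2980.0 × ln(6.115) = 2980.0 × 1.8107 ≈ 5396 m/s.

Δv ≈ 5400 m/s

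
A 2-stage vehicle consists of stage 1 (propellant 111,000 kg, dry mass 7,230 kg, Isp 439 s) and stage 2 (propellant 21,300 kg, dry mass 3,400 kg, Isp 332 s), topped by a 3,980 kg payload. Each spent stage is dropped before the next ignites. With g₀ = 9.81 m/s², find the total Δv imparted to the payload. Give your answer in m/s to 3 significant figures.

Δv ≈ 10500 m/s

Ignition mass of stage 1 = 111,000+7,230 + 21,300+3,400 + 3,980 = 146,910 kg.
Stage 1: m₀ = 146,910 kg, m_f = 146,910 − 111,000 = 35,910 kg; Δv = 439×9.81×ln(4.091) = 4306.6×1.4088 ≈ 6067 m/s.
Stage 2: m₀ = 28,680 kg, m_f = 28,680 − 21,300 = 7,380 kg; Δv = 332×9.81×ln(3.886) = 3256.9×1.3574 ≈ 4421 m/s.
Total Δv = 6067 + 4421 = 10488 m/s.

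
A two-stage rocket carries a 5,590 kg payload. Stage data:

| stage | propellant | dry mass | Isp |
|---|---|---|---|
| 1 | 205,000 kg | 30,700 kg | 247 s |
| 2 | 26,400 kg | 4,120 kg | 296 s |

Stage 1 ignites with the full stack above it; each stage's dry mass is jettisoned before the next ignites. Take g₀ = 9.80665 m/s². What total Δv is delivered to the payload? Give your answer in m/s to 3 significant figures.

Ignition mass of stage 1 = 205,000+30,700 + 26,400+4,120 + 5,590 = 271,810 kg.
Stage 1: m₀ = 271,810 kg, m_f = 271,810 − 205,000 = 66,810 kg; Δv = 247×9.80665×ln(4.068) = 2422.2×1.4033 ≈ 3399 m/s.
Stage 2: m₀ = 36,110 kg, m_f = 36,110 − 26,400 = 9,710 kg; Δv = 296×9.80665×ln(3.719) = 2902.8×1.3134 ≈ 3813 m/s.
Total Δv = 3399 + 3813 = 7212 m/s.

Δv ≈ 7210 m/s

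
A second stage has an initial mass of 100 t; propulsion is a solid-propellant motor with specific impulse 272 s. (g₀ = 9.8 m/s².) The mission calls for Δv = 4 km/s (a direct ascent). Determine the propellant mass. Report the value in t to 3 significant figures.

v_e = Isp · g₀ = 272 × 9.8 = 2665.6 m/s.
m₀/m_f = exp(Δv / v_e) = exp(4000 / 2665.6) = exp(1.5006) = 4.4844.
m_f = 100 / 4.4844 = 22.2995 t, so propellant = m₀ − m_f = 100 − 22.2995 = 77.7005 t.

propellant mass ≈ 77.7 t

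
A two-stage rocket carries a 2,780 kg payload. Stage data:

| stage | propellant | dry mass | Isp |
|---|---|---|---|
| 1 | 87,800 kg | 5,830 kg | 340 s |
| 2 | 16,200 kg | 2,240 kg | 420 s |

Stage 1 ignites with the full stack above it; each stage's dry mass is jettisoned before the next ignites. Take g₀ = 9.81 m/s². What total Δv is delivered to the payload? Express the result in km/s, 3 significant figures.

Δv ≈ 10.8 km/s

Ignition mass of stage 1 = 87,800+5,830 + 16,200+2,240 + 2,780 = 114,850 kg.
Stage 1: m₀ = 114,850 kg, m_f = 114,850 − 87,800 = 27,050 kg; Δv = 340×9.81×ln(4.246) = 3335.4×1.4459 ≈ 4823 m/s.
Stage 2: m₀ = 21,220 kg, m_f = 21,220 − 16,200 = 5,020 kg; Δv = 420×9.81×ln(4.227) = 4120.2×1.4415 ≈ 5939 m/s.
Total Δv = 4823 + 5939 = 10762 m/s.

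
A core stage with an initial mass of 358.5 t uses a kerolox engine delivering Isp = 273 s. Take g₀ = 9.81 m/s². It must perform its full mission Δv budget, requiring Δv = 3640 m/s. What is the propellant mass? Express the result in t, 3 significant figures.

propellant mass ≈ 266 t

v_e = Isp · g₀ = 273 × 9.81 = 2678.1 m/s.
m₀/m_f = exp(Δv / v_e) = exp(3640 / 2678.1) = exp(1.3592) = 3.8929.
m_f = 358.5 / 3.8929 = 92.0907 t, so propellant = m₀ − m_f = 358.5 − 92.0907 = 266.4093 t.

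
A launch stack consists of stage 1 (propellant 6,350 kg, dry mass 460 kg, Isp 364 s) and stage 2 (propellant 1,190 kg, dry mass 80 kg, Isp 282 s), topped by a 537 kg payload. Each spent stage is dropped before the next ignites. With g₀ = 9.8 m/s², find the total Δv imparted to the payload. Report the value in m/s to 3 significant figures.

Δv ≈ 7730 m/s

Ignition mass of stage 1 = 6,350+460 + 1,190+80 + 537 = 8,617 kg.
Stage 1: m₀ = 8,617 kg, m_f = 8,617 − 6,350 = 2,267 kg; Δv = 364×9.8×ln(3.801) = 3567.2×1.3353 ≈ 4763 m/s.
Stage 2: m₀ = 1,807 kg, m_f = 1,807 − 1,190 = 617 kg; Δv = 282×9.8×ln(2.929) = 2763.6×1.0746 ≈ 2970 m/s.
Total Δv = 4763 + 2970 = 7733 m/s.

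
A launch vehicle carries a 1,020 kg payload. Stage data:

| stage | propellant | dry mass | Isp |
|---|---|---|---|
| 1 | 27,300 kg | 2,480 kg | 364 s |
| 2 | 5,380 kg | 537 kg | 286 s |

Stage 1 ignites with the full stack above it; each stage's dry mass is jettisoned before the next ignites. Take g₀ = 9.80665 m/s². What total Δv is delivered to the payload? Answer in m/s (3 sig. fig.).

Δv ≈ 9050 m/s

Ignition mass of stage 1 = 27,300+2,480 + 5,380+537 + 1,020 = 36,717 kg.
Stage 1: m₀ = 36,717 kg, m_f = 36,717 − 27,300 = 9,417 kg; Δv = 364×9.80665×ln(3.899) = 3569.6×1.3607 ≈ 4857 m/s.
Stage 2: m₀ = 6,937 kg, m_f = 6,937 − 5,380 = 1,557 kg; Δv = 286×9.80665×ln(4.455) = 2804.7×1.4941 ≈ 4191 m/s.
Total Δv = 4857 + 4191 = 9048 m/s.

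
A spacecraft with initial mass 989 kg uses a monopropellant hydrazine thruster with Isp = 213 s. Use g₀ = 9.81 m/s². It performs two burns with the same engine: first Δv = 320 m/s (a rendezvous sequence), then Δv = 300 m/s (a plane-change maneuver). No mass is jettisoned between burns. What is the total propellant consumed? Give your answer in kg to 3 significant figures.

total propellant consumed ≈ 254 kg

v_e = Isp · g₀ = 213 × 9.81 = 2089.5 m/s.
After the first burn: m = 989 × exp(−320/2089.5) = 989 × 0.85801 = 848.572 kg.
After the second burn: m = 848.572 × exp(−300/2089.5) = 848.572 × 0.86626 = 735.084 kg.
Total propellant = m₀ − m_final = 989 − 735.084 = 253.916 kg.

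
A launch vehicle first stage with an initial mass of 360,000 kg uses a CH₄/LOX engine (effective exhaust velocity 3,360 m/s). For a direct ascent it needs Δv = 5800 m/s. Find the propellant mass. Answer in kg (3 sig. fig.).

propellant mass ≈ 296000 kg

From the ideal rocket equation, m₀/m_f = exp(Δv / v_e) = exp(5800 / 3360.0) = exp(1.7262) = 5.6192.
m_f = 360,000 / 5.6192 = 64,066.1 kg, so propellant = m₀ − m_f = 360,000 − 64,066.1 = 295,933.9 kg.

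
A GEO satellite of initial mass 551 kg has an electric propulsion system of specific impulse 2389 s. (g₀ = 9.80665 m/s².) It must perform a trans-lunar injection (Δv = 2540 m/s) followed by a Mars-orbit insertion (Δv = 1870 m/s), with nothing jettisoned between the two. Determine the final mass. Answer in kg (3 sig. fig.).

v_e = Isp · g₀ = 2389 × 9.80665 = 23428.1 m/s.
After the first burn: m = 551 × exp(−2540/23428.1) = 551 × 0.89725 = 494.385 kg.
After the second burn: m = 494.385 × exp(−1870/23428.1) = 494.385 × 0.92328 = 456.456 kg.

final mass ≈ 456 kg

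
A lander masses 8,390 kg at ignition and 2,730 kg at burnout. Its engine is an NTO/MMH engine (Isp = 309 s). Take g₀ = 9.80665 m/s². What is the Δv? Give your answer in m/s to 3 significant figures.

Δv ≈ 3400 m/s

v_e = Isp · g₀ = 309 × 9.80665 = 3030.3 m/s.
Using Δv = v_e ln(m₀/m_f): Δv = v_e · ln(m₀/m_f) = 3030.3 × ln(3.073) = 3030.3 × 1.1227 ≈ 3402.2 m/s.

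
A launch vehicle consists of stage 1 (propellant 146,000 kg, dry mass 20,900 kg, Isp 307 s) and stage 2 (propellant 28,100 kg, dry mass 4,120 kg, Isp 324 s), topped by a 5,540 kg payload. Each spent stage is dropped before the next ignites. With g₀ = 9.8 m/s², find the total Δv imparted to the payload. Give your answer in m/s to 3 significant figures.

Ignition mass of stage 1 = 146,000+20,900 + 28,100+4,120 + 5,540 = 204,660 kg.
Stage 1: m₀ = 204,660 kg, m_f = 204,660 − 146,000 = 58,660 kg; Δv = 307×9.8×ln(3.489) = 3008.6×1.2496 ≈ 3760 m/s.
Stage 2: m₀ = 37,760 kg, m_f = 37,760 − 28,100 = 9,660 kg; Δv = 324×9.8×ln(3.909) = 3175.2×1.3633 ≈ 4329 m/s.
Total Δv = 3760 + 4329 = 8089 m/s.

Δv ≈ 8090 m/s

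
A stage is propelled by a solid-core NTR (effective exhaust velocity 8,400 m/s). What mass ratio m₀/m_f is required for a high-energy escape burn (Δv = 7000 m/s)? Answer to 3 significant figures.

mass ratio ≈ 2.30

From the ideal rocket equation, m₀/m_f = exp(Δv / v_e) = exp(7000 / 8400.0) = exp(0.8333) = 2.3010.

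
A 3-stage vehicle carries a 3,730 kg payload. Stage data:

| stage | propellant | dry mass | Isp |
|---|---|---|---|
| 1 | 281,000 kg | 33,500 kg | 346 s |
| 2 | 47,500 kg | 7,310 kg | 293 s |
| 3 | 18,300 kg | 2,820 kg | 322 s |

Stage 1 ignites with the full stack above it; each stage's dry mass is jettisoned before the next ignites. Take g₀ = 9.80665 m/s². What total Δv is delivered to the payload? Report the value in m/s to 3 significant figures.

Δv ≈ 11100 m/s

Ignition mass of stage 1 = 281,000+33,500 + 47,500+7,310 + 18,300+2,820 + 3,730 = 394,160 kg.
Stage 1: m₀ = 394,160 kg, m_f = 394,160 − 281,000 = 113,160 kg; Δv = 346×9.80665×ln(3.483) = 3393.1×1.2480 ≈ 4234 m/s.
Stage 2: m₀ = 79,660 kg, m_f = 79,660 − 47,500 = 32,160 kg; Δv = 293×9.80665×ln(2.477) = 2873.3×0.9070 ≈ 2606 m/s.
Stage 3: m₀ = 24,850 kg, m_f = 24,850 − 18,300 = 6,550 kg; Δv = 322×9.80665×ln(3.794) = 3157.7×1.3334 ≈ 4211 m/s.
Total Δv = 4234 + 2606 + 4211 = 11051 m/s.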